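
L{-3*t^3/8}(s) -9/(4*s^4)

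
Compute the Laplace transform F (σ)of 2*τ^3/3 4/σ^4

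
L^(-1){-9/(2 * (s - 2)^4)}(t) -3 * t^3 * exp(2 * t)/4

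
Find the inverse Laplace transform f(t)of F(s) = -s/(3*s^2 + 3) -cos(t)/3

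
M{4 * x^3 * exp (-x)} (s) 4 * gamma (s + 3)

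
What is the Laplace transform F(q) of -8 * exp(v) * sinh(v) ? -8/(q * (q - 2) ) 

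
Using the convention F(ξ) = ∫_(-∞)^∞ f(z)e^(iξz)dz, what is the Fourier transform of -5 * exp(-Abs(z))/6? -5/(3 * ξ^2 + 3)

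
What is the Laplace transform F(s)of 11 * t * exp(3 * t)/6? 11/(6 * (s - 3)^2)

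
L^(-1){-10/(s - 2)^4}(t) -5*t^3*exp(2*t)/3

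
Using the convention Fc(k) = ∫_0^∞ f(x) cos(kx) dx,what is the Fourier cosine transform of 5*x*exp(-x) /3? 5*(1 - k^2) /(3*(k^2 + 1) ^2) 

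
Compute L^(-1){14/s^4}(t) 7 * t^3/3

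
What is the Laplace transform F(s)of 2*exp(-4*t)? 2/(s + 4)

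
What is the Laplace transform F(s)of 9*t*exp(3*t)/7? 9/(7*(s - 3)^2)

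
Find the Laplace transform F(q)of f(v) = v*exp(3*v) (q - 3)^(-2)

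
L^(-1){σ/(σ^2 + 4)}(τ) cos(2*τ)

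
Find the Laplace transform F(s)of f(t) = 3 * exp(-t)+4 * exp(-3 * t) 4/(s+3)+3/(s+1)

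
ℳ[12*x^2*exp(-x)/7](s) 12*gamma(s + 2)/7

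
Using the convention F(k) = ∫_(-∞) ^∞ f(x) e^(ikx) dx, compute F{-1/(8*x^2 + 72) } -pi*exp(-3*Abs(k) ) /24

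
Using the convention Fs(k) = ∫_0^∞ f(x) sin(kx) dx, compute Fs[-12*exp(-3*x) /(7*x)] -12*atan(k/3) /7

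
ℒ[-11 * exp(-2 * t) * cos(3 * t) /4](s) 11 * (-s - 2) /(4 * ((s+2) ^2+9) ) 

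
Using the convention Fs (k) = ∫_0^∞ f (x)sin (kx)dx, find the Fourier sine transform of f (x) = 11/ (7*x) 11*pi/14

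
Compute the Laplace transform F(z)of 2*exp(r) 2/(z - 1)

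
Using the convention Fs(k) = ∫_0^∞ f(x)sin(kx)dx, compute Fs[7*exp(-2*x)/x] 7*atan(k/2)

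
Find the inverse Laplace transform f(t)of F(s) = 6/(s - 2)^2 6 * t * exp(2 * t)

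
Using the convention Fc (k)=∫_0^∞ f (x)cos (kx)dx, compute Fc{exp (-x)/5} 1/ (5*(k^2 + 1))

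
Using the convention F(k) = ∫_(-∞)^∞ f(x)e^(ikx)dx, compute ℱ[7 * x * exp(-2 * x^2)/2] 7 * sqrt(2) * I * sqrt(pi) * k * exp(-k^2/8)/16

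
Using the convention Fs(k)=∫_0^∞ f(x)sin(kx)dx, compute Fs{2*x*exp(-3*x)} 12*k/(k^2 + 9)^2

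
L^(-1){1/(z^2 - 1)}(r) sinh(r)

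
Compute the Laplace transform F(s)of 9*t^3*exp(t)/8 27/(4*(s - 1)^4)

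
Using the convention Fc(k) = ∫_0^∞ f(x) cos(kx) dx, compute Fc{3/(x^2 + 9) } pi*exp(-3*k) /2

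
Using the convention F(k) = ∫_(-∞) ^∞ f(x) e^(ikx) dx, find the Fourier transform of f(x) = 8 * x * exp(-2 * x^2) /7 sqrt(2) * I * sqrt(pi) * k * exp(-k^2/8) /7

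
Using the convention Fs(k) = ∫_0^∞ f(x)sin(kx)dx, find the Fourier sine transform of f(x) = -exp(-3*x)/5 -k/(5*k^2 + 45)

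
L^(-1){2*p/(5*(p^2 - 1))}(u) 2*cosh(u)/5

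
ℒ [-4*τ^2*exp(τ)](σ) -8/(σ - 1) ^3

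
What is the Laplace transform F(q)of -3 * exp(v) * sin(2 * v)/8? -3/(4 * (q - 1)^2+16)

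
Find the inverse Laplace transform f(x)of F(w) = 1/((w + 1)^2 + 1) exp(-x) * sin(x)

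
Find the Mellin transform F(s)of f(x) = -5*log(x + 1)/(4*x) 5*pi*csc(pi*s)/(4*(s - 1))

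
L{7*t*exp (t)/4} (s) 7/ (4*(s - 1)^2)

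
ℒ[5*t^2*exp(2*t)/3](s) 10/(3*(s - 2)^3)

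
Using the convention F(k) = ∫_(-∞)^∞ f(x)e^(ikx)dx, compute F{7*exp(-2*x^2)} 7*sqrt(2)*sqrt(pi)*exp(-k^2/8)/2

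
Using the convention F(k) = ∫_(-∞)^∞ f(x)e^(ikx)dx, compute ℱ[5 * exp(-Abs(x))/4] 5/(2 * (k^2 + 1))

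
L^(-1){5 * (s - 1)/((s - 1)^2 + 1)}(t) 5 * exp(t) * cos(t)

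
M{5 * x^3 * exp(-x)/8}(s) 5 * gamma(s + 3)/8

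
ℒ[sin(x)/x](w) atan(1/w)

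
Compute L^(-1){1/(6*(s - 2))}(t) exp(2*t)/6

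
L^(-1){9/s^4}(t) 3*t^3/2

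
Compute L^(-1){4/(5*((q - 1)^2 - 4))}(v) 2*exp(v)*sinh(2*v)/5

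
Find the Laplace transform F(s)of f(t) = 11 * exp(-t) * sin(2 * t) 22/((s + 1)^2 + 4)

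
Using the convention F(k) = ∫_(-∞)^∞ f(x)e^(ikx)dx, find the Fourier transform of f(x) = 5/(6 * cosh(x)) 5 * pi/(6 * cosh(pi * k/2))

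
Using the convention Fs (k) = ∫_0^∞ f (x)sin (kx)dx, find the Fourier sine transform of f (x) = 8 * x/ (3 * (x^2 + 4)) 4 * pi * exp (-2 * k)/3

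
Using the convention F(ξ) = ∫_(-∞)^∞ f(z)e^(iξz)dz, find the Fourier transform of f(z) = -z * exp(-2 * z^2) -sqrt(2) * I * sqrt(pi) * ξ * exp(-ξ^2/8)/8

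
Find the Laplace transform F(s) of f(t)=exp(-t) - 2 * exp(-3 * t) 1/(s + 1) - 2/(s + 3) 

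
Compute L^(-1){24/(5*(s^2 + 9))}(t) 8*sin(3*t)/5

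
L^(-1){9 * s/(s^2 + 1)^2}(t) 9 * t * sin(t)/2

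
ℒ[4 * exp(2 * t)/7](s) 4/(7 * (s - 2))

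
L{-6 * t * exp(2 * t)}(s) -6/(s - 2)^2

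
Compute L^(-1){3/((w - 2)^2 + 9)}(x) exp(2*x)*sin(3*x)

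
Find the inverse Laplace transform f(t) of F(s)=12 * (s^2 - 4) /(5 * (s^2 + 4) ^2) 12 * t * cos(2 * t) /5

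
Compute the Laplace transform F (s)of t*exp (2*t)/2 1/ (2*(s - 2)^2)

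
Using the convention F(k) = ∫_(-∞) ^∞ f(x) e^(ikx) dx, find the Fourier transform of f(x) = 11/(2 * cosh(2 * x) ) 11 * pi/(4 * cosh(pi * k/4) ) 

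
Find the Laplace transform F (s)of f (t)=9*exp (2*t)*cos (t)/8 9*(s - 2)/ (8*( (s - 2)^2 + 1))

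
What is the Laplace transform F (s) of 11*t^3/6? 11/s^4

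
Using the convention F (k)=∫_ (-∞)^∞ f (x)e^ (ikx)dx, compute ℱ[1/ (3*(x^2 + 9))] pi*exp (-3*Abs (k))/9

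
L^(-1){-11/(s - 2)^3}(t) -11*t^2*exp(2*t)/2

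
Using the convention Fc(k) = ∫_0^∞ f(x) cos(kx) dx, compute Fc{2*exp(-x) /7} 2/(7*(k^2 + 1) ) 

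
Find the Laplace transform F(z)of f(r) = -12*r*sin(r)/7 -24*z/(7*(z^2 + 1)^2)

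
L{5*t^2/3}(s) 10/(3*s^3)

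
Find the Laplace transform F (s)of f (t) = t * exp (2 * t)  (s - 2)^ (-2)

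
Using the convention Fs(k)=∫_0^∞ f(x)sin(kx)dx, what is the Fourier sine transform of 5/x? 5 * pi/2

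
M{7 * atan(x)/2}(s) -7 * pi * sec(pi * s/2)/(4 * s)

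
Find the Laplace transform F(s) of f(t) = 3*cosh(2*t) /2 3*s/(2*(s^2 - 4) ) 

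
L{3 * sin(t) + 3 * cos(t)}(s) 3/(s^2 + 1) + 3 * s/(s^2 + 1)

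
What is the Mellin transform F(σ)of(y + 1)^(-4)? gamma(σ) * gamma(4 - σ)/6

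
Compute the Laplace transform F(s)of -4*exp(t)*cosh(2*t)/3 4*(1 - s)/(3*((s - 1)^2 - 4))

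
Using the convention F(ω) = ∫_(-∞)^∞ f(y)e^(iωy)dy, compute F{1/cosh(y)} pi/cosh(pi*ω/2)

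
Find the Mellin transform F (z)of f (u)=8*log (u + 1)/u -8*pi*csc (pi*z)/ (z - 1)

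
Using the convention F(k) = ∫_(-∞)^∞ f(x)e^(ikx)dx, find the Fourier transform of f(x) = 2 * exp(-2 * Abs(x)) 8/(k^2 + 4)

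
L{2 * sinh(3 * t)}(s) 6/(s^2 - 9)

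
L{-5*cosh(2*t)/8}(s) -5*s/(8*s^2 - 32)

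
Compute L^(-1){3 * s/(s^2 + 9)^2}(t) t * sin(3 * t)/2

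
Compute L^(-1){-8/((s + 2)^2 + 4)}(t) -4*exp(-2*t)*sin(2*t)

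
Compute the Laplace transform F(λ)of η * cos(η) (λ^2 - 1)/(λ^2 + 1)^2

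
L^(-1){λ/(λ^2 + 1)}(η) cos(η)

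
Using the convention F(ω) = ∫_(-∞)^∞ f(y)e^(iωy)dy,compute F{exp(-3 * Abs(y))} 6/(ω^2 + 9)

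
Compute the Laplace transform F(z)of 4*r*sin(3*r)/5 24*z/(5*(z^2 + 9)^2)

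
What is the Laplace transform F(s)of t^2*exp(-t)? 2/(s + 1)^3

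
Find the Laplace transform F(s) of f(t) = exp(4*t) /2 1/(2*(s - 4) ) 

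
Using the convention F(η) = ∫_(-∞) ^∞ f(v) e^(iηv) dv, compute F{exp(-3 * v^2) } sqrt(3) * sqrt(pi) * exp(-η^2/12) /3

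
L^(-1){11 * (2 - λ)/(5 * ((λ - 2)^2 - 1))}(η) -11 * exp(2 * η) * cosh(η)/5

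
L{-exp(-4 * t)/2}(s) -1/(2 * s + 8)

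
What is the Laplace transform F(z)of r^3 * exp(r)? 6/(z - 1)^4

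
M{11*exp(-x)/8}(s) 11*gamma(s)/8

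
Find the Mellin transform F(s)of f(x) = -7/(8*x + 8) -7*pi*csc(pi*s)/8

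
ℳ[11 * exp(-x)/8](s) 11 * gamma(s)/8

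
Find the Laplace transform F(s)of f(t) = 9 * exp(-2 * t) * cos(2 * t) 9 * (s + 2)/((s + 2)^2 + 4)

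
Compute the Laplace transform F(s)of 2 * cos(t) 2 * s/(s^2 + 1)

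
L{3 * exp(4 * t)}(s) 3/(s - 4)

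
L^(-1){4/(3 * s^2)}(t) 4 * t/3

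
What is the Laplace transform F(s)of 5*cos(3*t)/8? 5*s/(8*(s^2 + 9))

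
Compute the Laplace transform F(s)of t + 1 s^(-2) + 1/s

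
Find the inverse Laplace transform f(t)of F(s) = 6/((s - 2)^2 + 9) 2 * exp(2 * t) * sin(3 * t)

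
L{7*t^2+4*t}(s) 14/s^3+4/s^2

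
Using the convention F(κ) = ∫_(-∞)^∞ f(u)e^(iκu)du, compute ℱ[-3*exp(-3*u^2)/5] -sqrt(3)*sqrt(pi)*exp(-κ^2/12)/5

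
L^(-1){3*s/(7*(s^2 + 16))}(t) 3*cos(4*t)/7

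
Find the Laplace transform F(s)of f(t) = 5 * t 5/s^2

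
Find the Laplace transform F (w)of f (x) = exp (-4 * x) 1/ (w+4)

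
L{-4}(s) -4/s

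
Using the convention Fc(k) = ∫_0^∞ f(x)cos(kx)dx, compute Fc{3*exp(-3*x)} 9/(k^2 + 9)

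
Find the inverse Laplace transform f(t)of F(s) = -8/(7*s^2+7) -8*sin(t)/7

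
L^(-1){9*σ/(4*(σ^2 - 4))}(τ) 9*cosh(2*τ)/4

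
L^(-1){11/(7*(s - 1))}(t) 11*exp(t)/7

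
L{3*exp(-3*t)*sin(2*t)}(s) 6/((s + 3)^2 + 4)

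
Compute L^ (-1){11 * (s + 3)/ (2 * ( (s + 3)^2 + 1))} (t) 11 * exp (-3 * t) * cos (t)/2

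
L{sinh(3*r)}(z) 3/(z^2 - 9)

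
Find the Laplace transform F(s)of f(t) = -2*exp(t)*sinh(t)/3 -2/(3*s*(s - 2))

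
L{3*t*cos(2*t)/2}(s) 3*(s^2 - 4)/(2*(s^2 + 4)^2)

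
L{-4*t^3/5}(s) -24/(5*s^4)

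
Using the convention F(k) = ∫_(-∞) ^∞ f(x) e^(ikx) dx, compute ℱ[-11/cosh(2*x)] -11*pi/(2*cosh(pi*k/4) ) 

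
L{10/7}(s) 10/(7*s)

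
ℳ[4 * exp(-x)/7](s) 4 * gamma(s)/7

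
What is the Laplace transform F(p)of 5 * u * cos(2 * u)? 5 * (p^2 - 4)/(p^2+4)^2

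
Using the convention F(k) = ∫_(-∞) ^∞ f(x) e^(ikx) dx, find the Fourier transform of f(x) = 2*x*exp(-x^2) I*sqrt(pi)*k*exp(-k^2/4) 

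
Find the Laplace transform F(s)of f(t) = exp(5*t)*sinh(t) 1/((s - 5)^2-1)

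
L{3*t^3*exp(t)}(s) 18/(s - 1)^4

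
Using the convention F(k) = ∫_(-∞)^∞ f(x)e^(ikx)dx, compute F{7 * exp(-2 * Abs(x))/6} 14/(3 * (k^2+4))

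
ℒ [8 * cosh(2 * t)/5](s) 8 * s/(5 * (s^2 - 4))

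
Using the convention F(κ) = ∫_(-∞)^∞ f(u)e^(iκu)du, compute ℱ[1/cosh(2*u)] pi/(2*cosh(pi*κ/4))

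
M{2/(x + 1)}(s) 2*pi*csc(pi*s)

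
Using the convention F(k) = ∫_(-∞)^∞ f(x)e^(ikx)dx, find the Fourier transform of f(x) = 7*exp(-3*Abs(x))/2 21/(k^2 + 9)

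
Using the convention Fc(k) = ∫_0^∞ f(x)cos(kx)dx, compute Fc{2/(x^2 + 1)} pi * exp(-k)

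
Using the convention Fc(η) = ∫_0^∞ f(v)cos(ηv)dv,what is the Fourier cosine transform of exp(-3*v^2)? sqrt(3)*sqrt(pi)*exp(-η^2/12)/6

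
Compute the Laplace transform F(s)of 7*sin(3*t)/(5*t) 7*atan(3/s)/5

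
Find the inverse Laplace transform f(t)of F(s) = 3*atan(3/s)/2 3*sin(3*t)/(2*t)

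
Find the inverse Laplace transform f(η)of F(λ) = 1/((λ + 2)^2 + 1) exp(-2*η)*sin(η)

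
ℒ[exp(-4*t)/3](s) 1/(3*(s + 4))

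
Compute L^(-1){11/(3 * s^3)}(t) 11 * t^2/6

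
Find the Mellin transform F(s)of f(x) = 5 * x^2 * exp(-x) 5 * gamma(s + 2)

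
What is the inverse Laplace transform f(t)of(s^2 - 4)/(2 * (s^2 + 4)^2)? t * cos(2 * t)/2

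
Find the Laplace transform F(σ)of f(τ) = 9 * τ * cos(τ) 9 * (σ^2-1)/(σ^2 + 1)^2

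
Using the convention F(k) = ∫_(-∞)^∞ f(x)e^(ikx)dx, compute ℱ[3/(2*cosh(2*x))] 3*pi/(4*cosh(pi*k/4))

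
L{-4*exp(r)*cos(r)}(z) 4*(1 - z)/((z - 1)^2+1)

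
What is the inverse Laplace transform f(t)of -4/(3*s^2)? -4*t/3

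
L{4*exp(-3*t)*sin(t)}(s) 4/((s + 3)^2 + 1)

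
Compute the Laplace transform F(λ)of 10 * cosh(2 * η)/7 10 * λ/(7 * (λ^2 - 4))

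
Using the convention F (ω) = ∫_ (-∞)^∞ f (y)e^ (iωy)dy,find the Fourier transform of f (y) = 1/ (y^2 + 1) pi * exp (-Abs (ω))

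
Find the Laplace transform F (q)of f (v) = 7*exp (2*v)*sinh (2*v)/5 14/ (5*q*(q - 4))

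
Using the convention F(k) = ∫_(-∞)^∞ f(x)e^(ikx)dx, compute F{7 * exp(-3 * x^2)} 7 * sqrt(3) * sqrt(pi) * exp(-k^2/12)/3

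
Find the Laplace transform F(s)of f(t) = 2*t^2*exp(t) 4/(s - 1)^3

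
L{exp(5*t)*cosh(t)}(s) (s - 5)/((s - 5)^2 - 1)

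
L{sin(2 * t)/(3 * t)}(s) atan(2/s)/3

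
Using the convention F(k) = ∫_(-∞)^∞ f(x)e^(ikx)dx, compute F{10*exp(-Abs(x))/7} 20/(7*(k^2 + 1))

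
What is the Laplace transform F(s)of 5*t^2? 10/s^3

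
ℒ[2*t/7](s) 2/(7*s^2)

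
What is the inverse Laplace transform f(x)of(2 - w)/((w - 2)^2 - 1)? -exp(2 * x) * cosh(x)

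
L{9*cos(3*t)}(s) 9*s/(s^2 + 9)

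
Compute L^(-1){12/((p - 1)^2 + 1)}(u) 12*exp(u)*sin(u)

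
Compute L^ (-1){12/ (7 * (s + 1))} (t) 12 * exp (-t)/7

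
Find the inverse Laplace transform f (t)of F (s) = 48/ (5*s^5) 2*t^4/5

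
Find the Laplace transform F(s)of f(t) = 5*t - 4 5/s^2-4/s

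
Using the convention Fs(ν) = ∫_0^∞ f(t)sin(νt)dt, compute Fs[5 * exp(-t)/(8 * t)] 5 * atan(ν)/8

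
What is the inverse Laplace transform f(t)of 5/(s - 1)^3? 5*t^2*exp(t)/2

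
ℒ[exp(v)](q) 1/(q - 1)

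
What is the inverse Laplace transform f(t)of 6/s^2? 6*t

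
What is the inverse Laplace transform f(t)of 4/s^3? 2*t^2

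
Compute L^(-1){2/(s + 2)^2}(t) 2*t*exp(-2*t)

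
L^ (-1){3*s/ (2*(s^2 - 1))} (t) 3*cosh (t)/2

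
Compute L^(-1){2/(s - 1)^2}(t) 2 * t * exp(t)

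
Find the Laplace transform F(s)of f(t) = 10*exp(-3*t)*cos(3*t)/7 10*(s + 3)/(7*((s + 3)^2 + 9))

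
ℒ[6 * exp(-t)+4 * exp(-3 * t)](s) 6/(s+1)+4/(s+3) 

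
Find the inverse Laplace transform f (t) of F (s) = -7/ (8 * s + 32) -7 * exp (-4 * t) /8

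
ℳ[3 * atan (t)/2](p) -3 * pi * sec (pi * p/2)/ (4 * p)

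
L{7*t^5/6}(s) 140/s^6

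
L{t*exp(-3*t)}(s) (s + 3)^(-2)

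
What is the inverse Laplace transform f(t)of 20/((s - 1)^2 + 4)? 10*exp(t)*sin(2*t)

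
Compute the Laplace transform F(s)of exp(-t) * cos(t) (s + 1)/((s + 1)^2 + 1)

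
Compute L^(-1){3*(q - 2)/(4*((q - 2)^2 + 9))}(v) 3*exp(2*v)*cos(3*v)/4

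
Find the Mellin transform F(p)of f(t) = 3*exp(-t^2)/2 3*gamma(p/2)/4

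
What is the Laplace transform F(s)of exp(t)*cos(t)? (s - 1)/((s - 1)^2 + 1)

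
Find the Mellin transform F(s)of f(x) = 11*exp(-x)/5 11*gamma(s)/5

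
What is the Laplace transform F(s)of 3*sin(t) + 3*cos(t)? 3*s/(s^2 + 1) + 3/(s^2 + 1)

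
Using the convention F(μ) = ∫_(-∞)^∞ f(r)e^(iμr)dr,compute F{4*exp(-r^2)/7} 4*sqrt(pi)*exp(-μ^2/4)/7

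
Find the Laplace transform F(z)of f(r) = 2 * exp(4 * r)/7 2/(7 * (z - 4))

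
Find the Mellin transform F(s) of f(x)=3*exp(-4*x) 3*gamma(s) /4^s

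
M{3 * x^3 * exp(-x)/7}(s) 3 * gamma(s + 3)/7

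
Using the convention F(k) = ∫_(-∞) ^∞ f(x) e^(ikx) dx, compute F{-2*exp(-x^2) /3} -2*sqrt(pi)*exp(-k^2/4) /3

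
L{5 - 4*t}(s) 5/s - 4/s^2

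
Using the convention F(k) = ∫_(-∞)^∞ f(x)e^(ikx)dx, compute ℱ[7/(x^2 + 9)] 7*pi*exp(-3*Abs(k))/3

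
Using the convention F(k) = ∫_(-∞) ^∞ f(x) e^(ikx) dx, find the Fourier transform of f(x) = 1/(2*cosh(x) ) pi/(2*cosh(pi*k/2) ) 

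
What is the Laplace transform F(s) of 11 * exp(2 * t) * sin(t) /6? 11/(6 * ((s - 2) ^2 + 1) ) 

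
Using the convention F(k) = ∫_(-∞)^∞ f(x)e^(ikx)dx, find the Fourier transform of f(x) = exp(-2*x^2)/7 sqrt(2)*sqrt(pi)*exp(-k^2/8)/14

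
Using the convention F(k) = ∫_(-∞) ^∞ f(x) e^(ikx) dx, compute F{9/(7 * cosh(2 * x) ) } 9 * pi/(14 * cosh(pi * k/4) ) 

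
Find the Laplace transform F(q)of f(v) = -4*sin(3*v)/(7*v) -4*atan(3/q)/7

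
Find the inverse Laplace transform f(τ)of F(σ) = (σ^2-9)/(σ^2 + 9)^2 τ * cos(3 * τ)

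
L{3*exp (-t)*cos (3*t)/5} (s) 3*(s + 1)/ (5*( (s + 1)^2 + 9))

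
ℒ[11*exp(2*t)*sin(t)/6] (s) 11/(6*((s - 2)^2 + 1))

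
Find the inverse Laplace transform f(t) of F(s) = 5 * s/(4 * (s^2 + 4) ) 5 * cos(2 * t) /4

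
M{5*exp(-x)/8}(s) 5*gamma(s)/8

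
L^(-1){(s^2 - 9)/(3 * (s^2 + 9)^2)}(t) t * cos(3 * t)/3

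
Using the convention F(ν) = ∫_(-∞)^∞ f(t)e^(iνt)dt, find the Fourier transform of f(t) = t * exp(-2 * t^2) sqrt(2) * I * sqrt(pi) * ν * exp(-ν^2/8)/8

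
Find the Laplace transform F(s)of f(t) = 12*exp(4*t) 12/(s - 4)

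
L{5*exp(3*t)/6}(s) 5/(6*(s - 3))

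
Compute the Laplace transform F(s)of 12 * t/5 12/(5 * s^2)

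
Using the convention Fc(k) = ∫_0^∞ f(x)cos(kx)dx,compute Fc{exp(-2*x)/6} 1/(3*(k^2 + 4))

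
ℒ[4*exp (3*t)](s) 4/ (s - 3)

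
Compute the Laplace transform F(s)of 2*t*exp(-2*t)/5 2/(5*(s + 2)^2)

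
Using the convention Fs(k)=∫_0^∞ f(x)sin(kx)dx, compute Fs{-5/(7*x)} -5*pi/14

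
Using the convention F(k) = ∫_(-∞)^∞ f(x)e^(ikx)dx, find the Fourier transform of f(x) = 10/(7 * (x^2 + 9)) 10 * pi * exp(-3 * Abs(k))/21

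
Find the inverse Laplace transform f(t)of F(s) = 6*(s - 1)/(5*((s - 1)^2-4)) 6*exp(t)*cosh(2*t)/5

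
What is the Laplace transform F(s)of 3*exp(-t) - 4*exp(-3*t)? 3/(s + 1) - 4/(s + 3)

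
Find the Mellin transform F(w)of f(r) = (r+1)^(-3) pi * (w - 2) * (w - 1)/(2 * sin(pi * w))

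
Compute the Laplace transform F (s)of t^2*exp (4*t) 2/ (s - 4)^3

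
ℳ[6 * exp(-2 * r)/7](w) 6 * gamma(w)/(7 * 2^w)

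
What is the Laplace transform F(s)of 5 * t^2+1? 1/s+10/s^3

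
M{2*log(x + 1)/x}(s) -2*pi*csc(pi*s)/(s - 1)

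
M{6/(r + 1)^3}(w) 3*pi*(w - 2)*(w - 1)/sin(pi*w)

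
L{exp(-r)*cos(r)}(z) (z + 1)/((z + 1)^2 + 1)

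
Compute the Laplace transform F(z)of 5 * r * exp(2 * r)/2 5/(2 * (z - 2)^2)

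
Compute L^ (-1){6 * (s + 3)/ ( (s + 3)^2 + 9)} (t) 6 * exp (-3 * t) * cos (3 * t)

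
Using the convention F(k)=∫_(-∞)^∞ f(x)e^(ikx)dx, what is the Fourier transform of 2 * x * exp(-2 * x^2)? sqrt(2) * I * sqrt(pi) * k * exp(-k^2/8)/4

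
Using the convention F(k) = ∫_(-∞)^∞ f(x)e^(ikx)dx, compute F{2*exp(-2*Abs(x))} 8/(k^2+4)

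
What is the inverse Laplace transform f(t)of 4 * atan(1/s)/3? 4 * sin(t)/(3 * t)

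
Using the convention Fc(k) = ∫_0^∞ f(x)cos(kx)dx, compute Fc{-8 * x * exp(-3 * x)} 8 * (k^2 - 9)/(k^2 + 9)^2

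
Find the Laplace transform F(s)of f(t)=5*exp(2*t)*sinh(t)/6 5/(6*((s - 2)^2 - 1))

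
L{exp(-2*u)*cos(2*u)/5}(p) (p + 2)/(5*((p + 2)^2 + 4))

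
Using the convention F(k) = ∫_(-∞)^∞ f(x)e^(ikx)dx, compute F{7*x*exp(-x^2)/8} 7*I*sqrt(pi)*k*exp(-k^2/4)/16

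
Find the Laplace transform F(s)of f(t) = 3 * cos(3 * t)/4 3 * s/(4 * (s^2+9))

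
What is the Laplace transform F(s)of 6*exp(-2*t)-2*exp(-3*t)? 6/(s + 2)-2/(s + 3)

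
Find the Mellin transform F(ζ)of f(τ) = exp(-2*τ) gamma(ζ)/2^ζ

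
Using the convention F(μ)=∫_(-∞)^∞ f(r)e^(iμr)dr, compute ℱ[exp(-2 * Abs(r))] 4/(μ^2 + 4)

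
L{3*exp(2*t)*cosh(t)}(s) 3*(s - 2)/((s - 2)^2-1)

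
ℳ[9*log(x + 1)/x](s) -9*pi*csc(pi*s)/(s - 1)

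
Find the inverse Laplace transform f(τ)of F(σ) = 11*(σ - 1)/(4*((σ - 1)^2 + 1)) 11*exp(τ)*cos(τ)/4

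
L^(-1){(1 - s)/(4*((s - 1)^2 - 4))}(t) -exp(t)*cosh(2*t)/4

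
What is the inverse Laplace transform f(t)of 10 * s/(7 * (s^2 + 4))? 10 * cos(2 * t)/7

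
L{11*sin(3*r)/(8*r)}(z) 11*atan(3/z)/8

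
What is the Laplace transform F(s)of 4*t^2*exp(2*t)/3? 8/(3*(s - 2)^3)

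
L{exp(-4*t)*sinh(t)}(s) 1/((s + 4)^2 - 1)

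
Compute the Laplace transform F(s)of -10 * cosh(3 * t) -10 * s/(s^2-9)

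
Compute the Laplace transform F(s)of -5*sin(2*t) -10/(s^2 + 4)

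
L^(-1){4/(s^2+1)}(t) 4*sin(t)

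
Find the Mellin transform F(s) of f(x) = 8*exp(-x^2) 4*gamma(s/2) 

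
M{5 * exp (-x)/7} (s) 5 * gamma (s)/7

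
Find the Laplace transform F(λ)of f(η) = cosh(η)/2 λ/(2*(λ^2 - 1))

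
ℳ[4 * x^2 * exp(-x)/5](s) 4 * gamma(s + 2)/5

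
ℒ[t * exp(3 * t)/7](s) 1/(7 * (s - 3)^2)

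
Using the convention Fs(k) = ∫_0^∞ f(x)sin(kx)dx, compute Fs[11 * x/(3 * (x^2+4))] 11 * pi * exp(-2 * k)/6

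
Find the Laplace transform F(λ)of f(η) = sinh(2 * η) 2/(λ^2 - 4)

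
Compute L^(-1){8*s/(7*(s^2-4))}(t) 8*cosh(2*t)/7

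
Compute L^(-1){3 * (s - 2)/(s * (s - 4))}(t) 3 * exp(2 * t) * cosh(2 * t)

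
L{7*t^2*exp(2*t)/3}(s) 14/(3*(s - 2)^3)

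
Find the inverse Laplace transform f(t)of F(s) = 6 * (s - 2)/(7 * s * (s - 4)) 6 * exp(2 * t) * cosh(2 * t)/7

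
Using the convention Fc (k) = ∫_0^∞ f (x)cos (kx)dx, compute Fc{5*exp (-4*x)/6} 10/ (3*(k^2 + 16))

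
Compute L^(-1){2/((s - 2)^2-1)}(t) 2 * exp(2 * t) * sinh(t)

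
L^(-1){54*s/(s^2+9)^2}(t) 9*t*sin(3*t)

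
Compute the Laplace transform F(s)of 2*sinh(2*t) 4/(s^2 - 4)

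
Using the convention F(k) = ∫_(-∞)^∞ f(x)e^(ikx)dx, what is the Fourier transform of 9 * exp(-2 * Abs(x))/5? 36/(5 * (k^2+4))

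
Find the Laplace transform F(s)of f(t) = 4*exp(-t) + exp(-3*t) 1/(s + 3) + 4/(s + 1)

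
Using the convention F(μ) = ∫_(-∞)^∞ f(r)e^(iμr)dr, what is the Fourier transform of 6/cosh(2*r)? 3*pi/cosh(pi*μ/4)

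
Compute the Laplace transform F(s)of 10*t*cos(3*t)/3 10*(s^2 - 9)/(3*(s^2 + 9)^2)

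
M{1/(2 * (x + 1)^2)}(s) (-pi * s + pi)/(2 * sin(pi * s))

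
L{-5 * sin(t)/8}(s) -5/(8 * s^2+8)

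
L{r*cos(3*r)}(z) (z^2 - 9)/(z^2+9)^2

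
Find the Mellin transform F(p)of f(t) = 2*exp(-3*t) 2*gamma(p)/3^p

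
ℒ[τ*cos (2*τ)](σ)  (σ^2 - 4)/ (σ^2 + 4)^2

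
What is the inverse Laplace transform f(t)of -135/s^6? -9 * t^5/8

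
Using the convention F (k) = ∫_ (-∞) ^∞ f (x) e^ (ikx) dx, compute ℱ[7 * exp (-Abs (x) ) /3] 14/ (3 * (k^2 + 1) ) 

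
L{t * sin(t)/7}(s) 2 * s/(7 * (s^2 + 1)^2)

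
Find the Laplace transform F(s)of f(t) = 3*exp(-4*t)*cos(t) 3*(s + 4)/((s + 4)^2 + 1)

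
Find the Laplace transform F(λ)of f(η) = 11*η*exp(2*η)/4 11/(4*(λ - 2)^2)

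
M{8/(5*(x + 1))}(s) 8*pi*csc(pi*s)/5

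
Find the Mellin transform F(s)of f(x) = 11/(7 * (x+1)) 11 * pi * csc(pi * s)/7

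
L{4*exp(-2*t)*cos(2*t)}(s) 4*(s + 2)/((s + 2)^2 + 4)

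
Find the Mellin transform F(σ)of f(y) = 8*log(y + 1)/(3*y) -8*pi*csc(pi*σ)/(3*σ - 3)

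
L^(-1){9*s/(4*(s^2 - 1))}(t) 9*cosh(t)/4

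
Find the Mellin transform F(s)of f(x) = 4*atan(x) -2*pi*sec(pi*s/2)/s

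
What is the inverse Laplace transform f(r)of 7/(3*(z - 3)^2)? 7*r*exp(3*r)/3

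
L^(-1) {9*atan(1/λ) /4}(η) 9*sin(η) /(4*η) 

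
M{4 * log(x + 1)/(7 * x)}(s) -4 * pi * csc(pi * s)/(7 * s - 7)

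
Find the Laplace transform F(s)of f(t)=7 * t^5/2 420/s^6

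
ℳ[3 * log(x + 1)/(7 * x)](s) -3 * pi * csc(pi * s)/(7 * s - 7)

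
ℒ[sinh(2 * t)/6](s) 1/(3 * (s^2 - 4))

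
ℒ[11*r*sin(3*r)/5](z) 66*z/(5*(z^2+9)^2)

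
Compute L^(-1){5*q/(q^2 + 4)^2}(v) 5*v*sin(2*v)/4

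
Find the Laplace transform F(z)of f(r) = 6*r 6/z^2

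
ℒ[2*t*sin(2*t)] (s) 8*s/(s^2 + 4)^2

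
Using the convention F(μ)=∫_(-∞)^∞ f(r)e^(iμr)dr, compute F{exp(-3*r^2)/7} sqrt(3)*sqrt(pi)*exp(-μ^2/12)/21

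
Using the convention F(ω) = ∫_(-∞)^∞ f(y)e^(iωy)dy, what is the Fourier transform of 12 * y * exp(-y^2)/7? 6 * I * sqrt(pi) * ω * exp(-ω^2/4)/7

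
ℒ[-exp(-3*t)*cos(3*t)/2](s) (-s - 3)/(2*((s + 3)^2 + 9))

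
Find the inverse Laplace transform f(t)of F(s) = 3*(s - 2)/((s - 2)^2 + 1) 3*exp(2*t)*cos(t)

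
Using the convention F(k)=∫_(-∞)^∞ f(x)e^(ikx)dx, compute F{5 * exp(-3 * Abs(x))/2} 15/(k^2+9)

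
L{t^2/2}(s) s^(-3)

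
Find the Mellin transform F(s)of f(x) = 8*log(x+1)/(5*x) -8*pi*csc(pi*s)/(5*s - 5)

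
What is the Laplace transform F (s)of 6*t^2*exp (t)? 12/ (s - 1)^3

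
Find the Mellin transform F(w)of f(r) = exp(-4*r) gamma(w)/4^w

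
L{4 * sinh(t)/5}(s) 4/(5 * (s^2 - 1))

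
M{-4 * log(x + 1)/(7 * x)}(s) 4 * pi * csc(pi * s)/(7 * (s - 1))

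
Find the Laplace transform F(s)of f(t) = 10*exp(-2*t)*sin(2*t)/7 20/(7*((s + 2)^2 + 4))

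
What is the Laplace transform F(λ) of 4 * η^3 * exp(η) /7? 24/(7 * (λ - 1) ^4) 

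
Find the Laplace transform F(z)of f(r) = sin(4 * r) 4/(z^2 + 16)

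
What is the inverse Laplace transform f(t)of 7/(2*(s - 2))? 7*exp(2*t)/2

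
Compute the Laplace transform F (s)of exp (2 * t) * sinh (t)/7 1/ (7 * ( (s - 2)^2 - 1))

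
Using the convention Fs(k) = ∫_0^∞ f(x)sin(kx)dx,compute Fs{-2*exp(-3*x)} -2*k/(k^2 + 9)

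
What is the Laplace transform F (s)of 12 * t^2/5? 24/ (5 * s^3)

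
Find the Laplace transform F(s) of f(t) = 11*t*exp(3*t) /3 11/(3*(s - 3) ^2) 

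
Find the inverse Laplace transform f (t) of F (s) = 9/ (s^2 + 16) 9 * sin (4 * t) /4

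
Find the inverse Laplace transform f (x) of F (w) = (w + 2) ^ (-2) x*exp (-2*x) 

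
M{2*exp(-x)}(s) 2*gamma(s)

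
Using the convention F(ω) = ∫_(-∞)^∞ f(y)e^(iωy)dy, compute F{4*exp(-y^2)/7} 4*sqrt(pi)*exp(-ω^2/4)/7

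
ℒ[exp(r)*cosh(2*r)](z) (z - 1)/((z - 1)^2 - 4)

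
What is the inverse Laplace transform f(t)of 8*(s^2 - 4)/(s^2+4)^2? 8*t*cos(2*t)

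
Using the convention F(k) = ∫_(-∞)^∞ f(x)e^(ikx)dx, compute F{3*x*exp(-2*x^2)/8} 3*sqrt(2)*I*sqrt(pi)*k*exp(-k^2/8)/64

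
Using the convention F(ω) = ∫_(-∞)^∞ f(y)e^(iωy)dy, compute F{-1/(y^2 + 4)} -pi*exp(-2*Abs(ω))/2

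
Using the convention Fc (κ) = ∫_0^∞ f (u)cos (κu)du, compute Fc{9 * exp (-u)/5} 9/ (5 * (κ^2 + 1))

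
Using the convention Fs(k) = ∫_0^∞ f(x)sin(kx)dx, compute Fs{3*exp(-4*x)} 3*k/(k^2+16)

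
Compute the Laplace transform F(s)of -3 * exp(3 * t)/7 -3/(7 * s - 21)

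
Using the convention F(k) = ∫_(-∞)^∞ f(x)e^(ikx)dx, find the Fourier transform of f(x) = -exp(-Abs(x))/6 -1/(3 * k^2+3)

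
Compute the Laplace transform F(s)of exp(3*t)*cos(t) (s - 3)/((s - 3)^2 + 1)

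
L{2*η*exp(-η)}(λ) 2/(λ + 1)^2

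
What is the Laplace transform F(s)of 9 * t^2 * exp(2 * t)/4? 9/(2 * (s - 2)^3)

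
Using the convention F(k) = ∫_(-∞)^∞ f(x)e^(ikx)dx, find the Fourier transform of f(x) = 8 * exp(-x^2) 8 * sqrt(pi) * exp(-k^2/4)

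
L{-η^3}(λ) -6/λ^4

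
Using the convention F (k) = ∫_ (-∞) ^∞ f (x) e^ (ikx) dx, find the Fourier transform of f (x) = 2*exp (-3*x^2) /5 2*sqrt (3)*sqrt (pi)*exp (-k^2/12) /15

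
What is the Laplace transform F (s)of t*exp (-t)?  (s + 1)^ (-2)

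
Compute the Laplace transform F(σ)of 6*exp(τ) 6/(σ - 1)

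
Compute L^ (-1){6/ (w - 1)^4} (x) x^3 * exp (x)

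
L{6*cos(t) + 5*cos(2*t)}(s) 6*s/(s^2 + 1) + 5*s/(s^2 + 4)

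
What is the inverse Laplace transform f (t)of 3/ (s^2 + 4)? 3*sin (2*t)/2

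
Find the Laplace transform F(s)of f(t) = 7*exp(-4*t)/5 7/(5*(s + 4))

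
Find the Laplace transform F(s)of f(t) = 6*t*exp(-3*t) 6/(s + 3)^2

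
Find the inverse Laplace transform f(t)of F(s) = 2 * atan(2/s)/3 2 * sin(2 * t)/(3 * t)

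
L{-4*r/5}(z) -4/(5*z^2)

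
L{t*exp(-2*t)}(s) (s + 2)^(-2)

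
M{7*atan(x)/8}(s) -7*pi*sec(pi*s/2)/(16*s)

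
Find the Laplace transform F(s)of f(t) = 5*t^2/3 10/(3*s^3)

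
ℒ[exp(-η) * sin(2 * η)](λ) 2/((λ+1)^2+4)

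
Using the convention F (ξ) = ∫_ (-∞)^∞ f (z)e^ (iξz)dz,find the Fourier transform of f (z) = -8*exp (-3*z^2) -8*sqrt (3)*sqrt (pi)*exp (-ξ^2/12)/3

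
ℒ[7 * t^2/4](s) 7/(2 * s^3)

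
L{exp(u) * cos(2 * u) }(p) (p - 1) /((p - 1) ^2+4) 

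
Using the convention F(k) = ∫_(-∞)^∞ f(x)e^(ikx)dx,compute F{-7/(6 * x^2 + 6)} -7 * pi * exp(-Abs(k))/6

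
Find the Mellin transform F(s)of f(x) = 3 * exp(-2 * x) 3 * gamma(s)/2^s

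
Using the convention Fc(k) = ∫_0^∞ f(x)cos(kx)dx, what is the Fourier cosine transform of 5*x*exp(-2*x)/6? 5*(4 - k^2)/(6*(k^2 + 4)^2)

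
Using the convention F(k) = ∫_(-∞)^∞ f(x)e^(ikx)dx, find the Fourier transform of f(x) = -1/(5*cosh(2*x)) -pi/(10*cosh(pi*k/4))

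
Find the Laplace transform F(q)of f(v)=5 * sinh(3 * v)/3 5/(q^2 - 9)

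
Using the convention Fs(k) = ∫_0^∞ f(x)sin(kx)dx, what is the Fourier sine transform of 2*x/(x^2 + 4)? pi*exp(-2*k)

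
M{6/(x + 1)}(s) 6*pi*csc(pi*s)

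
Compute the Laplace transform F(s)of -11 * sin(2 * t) -22/(s^2 + 4)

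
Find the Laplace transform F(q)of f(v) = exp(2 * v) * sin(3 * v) 3/((q - 2)^2+9)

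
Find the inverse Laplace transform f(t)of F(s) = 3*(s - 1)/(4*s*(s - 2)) 3*exp(t)*cosh(t)/4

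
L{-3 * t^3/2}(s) -9/s^4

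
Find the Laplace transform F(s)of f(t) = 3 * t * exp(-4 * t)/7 3/(7 * (s + 4)^2)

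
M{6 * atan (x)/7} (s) -3 * pi * sec (pi * s/2)/ (7 * s)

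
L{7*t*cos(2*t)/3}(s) 7*(s^2 - 4)/(3*(s^2 + 4)^2)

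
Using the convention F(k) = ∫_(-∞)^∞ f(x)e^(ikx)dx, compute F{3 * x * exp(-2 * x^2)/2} 3 * sqrt(2) * I * sqrt(pi) * k * exp(-k^2/8)/16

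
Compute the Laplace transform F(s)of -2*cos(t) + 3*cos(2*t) 3*s/(s^2 + 4) - 2*s/(s^2 + 1)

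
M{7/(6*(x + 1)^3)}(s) 7*pi*(s - 2)*(s - 1)/(12*sin(pi*s))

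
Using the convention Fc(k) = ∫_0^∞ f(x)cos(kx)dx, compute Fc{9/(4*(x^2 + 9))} 3*pi*exp(-3*k)/8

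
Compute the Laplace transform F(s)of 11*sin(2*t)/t 11*atan(2/s)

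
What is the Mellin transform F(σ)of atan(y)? -pi*sec(pi*σ/2)/(2*σ)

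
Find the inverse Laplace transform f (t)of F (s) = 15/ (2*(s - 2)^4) 5*t^3*exp (2*t)/4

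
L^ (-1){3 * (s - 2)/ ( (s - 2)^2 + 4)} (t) 3 * exp (2 * t) * cos (2 * t)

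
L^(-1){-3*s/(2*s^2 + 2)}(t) -3*cos(t)/2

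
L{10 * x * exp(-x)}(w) 10/(w + 1)^2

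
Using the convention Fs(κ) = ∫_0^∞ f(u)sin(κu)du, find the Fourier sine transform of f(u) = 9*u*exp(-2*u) 36*κ/(κ^2 + 4)^2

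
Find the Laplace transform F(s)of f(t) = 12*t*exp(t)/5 12/(5*(s - 1)^2)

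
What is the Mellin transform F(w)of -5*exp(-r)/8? -5*gamma(w)/8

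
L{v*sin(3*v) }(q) 6*q/(q^2 + 9) ^2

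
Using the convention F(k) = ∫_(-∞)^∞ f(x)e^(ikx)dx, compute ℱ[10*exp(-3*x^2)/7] 10*sqrt(3)*sqrt(pi)*exp(-k^2/12)/21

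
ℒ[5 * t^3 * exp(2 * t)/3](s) 10/(s - 2)^4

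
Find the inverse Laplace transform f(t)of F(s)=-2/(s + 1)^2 -2*t*exp(-t)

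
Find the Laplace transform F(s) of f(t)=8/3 8/(3*s) 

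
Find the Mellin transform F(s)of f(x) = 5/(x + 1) 5 * pi * csc(pi * s)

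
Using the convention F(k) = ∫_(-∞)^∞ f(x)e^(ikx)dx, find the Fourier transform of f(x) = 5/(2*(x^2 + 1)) 5*pi*exp(-Abs(k))/2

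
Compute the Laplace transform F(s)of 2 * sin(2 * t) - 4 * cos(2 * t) 4/(s^2 + 4) - 4 * s/(s^2 + 4)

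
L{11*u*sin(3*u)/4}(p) 33*p/(2*(p^2 + 9)^2)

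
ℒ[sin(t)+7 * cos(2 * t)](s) 7 * s/(s^2+4)+1/(s^2+1)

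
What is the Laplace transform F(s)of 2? 2/s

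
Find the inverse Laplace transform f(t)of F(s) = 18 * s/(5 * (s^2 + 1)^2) 9 * t * sin(t)/5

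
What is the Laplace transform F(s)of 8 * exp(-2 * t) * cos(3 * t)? 8 * (s + 2)/((s + 2)^2 + 9)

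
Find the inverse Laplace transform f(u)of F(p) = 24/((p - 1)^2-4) 12*exp(u)*sinh(2*u)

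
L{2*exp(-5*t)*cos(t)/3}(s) 2*(s + 5)/(3*((s + 5)^2 + 1))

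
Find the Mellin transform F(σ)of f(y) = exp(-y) gamma(σ)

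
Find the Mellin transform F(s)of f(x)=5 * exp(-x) 5 * gamma(s)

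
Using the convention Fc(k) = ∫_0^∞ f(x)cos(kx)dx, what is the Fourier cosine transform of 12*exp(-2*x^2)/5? 3*sqrt(2)*sqrt(pi)*exp(-k^2/8)/5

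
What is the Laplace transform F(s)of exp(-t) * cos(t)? (s + 1)/((s + 1)^2 + 1)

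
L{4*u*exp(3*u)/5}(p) 4/(5*(p - 3)^2)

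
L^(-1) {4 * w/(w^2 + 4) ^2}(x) x * sin(2 * x) 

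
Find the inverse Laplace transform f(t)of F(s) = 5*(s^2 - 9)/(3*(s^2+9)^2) 5*t*cos(3*t)/3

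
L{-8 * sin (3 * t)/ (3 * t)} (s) -8 * atan (3/s)/3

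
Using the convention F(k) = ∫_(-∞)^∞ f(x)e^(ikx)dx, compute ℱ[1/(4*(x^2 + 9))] pi*exp(-3*Abs(k))/12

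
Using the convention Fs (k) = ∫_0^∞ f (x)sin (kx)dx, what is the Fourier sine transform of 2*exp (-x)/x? 2*atan (k)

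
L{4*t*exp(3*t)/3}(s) 4/(3*(s - 3)^2)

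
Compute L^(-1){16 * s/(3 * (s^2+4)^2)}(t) 4 * t * sin(2 * t)/3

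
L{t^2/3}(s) 2/(3*s^3)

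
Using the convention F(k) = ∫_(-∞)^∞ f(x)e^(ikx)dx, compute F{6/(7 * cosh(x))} 6 * pi/(7 * cosh(pi * k/2))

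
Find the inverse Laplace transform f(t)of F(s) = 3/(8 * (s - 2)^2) 3 * t * exp(2 * t)/8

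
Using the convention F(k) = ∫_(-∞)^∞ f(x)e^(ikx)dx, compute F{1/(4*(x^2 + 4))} pi*exp(-2*Abs(k))/8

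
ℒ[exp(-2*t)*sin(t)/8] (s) 1/(8*((s+2)^2+1))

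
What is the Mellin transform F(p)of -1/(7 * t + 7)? -pi * csc(pi * p)/7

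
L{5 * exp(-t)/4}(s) 5/(4 * (s + 1))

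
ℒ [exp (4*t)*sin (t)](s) 1/ ( (s - 4)^2 + 1)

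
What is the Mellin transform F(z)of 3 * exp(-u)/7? 3 * gamma(z)/7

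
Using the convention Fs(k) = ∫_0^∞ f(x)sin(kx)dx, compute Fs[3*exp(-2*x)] 3*k/(k^2 + 4)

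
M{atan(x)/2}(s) -pi*sec(pi*s/2)/(4*s)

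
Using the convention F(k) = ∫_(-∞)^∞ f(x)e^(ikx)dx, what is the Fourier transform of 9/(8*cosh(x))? 9*pi/(8*cosh(pi*k/2))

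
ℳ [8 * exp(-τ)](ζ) 8 * gamma(ζ) 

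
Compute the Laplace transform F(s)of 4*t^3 24/s^4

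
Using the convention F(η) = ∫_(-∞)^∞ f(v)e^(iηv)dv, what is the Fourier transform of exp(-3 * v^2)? sqrt(3) * sqrt(pi) * exp(-η^2/12)/3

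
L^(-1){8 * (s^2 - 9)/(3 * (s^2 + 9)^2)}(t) 8 * t * cos(3 * t)/3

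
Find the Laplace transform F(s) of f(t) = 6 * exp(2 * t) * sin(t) 6/((s - 2) ^2+1) 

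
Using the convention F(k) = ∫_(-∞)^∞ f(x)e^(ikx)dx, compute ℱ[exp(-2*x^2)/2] sqrt(2)*sqrt(pi)*exp(-k^2/8)/4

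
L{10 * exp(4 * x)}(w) 10/(w - 4)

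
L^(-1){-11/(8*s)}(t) -11/8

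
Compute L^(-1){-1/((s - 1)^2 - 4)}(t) -exp(t) * sinh(2 * t)/2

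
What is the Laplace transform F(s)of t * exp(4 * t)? (s - 4)^(-2)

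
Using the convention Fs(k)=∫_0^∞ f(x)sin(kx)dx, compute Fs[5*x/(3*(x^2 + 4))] 5*pi*exp(-2*k)/6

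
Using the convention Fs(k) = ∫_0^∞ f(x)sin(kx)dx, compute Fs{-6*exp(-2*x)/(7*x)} -6*atan(k/2)/7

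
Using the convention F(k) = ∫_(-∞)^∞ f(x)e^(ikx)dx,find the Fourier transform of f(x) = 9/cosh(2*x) 9*pi/(2*cosh(pi*k/4))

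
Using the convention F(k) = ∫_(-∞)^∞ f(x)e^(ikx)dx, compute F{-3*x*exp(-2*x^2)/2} -3*sqrt(2)*I*sqrt(pi)*k*exp(-k^2/8)/16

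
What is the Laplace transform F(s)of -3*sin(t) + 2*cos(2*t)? 2*s/(s^2 + 4)-3/(s^2 + 1)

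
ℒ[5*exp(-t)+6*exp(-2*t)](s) 6/(s+2)+5/(s+1)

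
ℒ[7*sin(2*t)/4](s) 7/(2*(s^2+4))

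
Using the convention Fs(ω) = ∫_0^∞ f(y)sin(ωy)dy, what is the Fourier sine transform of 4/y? 2 * pi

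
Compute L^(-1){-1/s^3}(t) -t^2/2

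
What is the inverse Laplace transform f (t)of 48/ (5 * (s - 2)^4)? 8 * t^3 * exp (2 * t)/5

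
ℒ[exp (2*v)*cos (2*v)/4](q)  (q - 2)/ (4*( (q - 2)^2+4))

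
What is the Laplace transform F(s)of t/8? 1/(8 * s^2)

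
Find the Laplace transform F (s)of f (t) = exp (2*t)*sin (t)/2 1/ (2*( (s - 2)^2 + 1))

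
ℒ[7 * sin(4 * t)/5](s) 28/(5 * (s^2 + 16))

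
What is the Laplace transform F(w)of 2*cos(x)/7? 2*w/(7*(w^2 + 1))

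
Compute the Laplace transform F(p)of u p^(-2)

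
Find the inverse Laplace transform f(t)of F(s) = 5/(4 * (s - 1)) 5 * exp(t)/4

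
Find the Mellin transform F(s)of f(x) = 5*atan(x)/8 -5*pi*sec(pi*s/2)/(16*s)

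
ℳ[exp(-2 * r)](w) gamma(w)/2^w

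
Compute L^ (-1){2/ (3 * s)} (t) 2/3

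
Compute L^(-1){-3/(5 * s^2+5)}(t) -3 * sin(t)/5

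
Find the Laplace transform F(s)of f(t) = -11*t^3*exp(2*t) -66/(s - 2)^4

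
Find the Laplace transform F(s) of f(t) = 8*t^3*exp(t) 48/(s - 1) ^4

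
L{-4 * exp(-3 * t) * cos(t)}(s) 4 * (-s - 3)/((s + 3)^2 + 1)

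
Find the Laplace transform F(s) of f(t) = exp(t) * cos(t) (s - 1) /((s - 1) ^2+1) 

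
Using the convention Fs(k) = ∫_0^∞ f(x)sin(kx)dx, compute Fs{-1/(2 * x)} -pi/4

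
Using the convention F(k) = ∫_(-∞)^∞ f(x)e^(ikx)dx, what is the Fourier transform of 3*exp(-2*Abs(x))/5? 12/(5*(k^2 + 4))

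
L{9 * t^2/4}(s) 9/(2 * s^3)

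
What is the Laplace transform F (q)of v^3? 6/q^4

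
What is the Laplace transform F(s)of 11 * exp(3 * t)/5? 11/(5 * (s - 3))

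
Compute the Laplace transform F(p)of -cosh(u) -p/(p^2 - 1)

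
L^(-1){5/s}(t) 5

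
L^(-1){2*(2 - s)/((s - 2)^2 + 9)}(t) -2*exp(2*t)*cos(3*t)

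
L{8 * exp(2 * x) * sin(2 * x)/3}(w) 16/(3 * ((w - 2)^2 + 4))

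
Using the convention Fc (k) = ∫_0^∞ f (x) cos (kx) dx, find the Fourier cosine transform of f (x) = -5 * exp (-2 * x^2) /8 -5 * sqrt (2) * sqrt (pi) * exp (-k^2/8) /32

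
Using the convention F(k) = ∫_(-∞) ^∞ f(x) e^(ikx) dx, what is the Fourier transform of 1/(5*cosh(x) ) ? pi/(5*cosh(pi*k/2) ) 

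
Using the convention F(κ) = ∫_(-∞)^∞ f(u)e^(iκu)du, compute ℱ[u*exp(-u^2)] I*sqrt(pi)*κ*exp(-κ^2/4)/2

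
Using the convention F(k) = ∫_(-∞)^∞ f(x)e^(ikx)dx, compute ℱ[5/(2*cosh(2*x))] 5*pi/(4*cosh(pi*k/4))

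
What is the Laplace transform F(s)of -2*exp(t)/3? -2/(3*s - 3)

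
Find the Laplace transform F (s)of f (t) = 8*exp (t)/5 8/ (5*(s - 1))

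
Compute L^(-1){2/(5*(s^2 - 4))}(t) sinh(2*t)/5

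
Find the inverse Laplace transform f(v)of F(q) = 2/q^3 v^2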